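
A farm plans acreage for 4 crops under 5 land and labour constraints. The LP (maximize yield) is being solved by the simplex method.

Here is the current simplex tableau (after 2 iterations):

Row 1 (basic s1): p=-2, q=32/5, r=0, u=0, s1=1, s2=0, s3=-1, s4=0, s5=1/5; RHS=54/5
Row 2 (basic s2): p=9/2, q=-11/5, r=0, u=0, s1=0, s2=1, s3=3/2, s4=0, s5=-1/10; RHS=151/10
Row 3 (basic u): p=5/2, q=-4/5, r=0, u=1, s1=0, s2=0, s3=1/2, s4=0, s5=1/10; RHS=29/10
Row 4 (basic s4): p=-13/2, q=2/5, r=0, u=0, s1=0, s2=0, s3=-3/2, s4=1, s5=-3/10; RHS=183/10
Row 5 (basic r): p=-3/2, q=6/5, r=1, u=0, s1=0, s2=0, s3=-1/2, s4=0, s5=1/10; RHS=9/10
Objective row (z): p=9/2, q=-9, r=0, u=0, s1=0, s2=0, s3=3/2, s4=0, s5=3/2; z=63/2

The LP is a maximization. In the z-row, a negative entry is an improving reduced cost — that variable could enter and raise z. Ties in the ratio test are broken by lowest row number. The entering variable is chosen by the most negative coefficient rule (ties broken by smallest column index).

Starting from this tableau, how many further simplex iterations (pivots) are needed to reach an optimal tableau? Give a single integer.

3

pivot: q in, r out → z = 153/4
pivot: p in, s1 out → z = 45
pivot: s3 in, p out → z = 927/20
No improving column remains; optimal.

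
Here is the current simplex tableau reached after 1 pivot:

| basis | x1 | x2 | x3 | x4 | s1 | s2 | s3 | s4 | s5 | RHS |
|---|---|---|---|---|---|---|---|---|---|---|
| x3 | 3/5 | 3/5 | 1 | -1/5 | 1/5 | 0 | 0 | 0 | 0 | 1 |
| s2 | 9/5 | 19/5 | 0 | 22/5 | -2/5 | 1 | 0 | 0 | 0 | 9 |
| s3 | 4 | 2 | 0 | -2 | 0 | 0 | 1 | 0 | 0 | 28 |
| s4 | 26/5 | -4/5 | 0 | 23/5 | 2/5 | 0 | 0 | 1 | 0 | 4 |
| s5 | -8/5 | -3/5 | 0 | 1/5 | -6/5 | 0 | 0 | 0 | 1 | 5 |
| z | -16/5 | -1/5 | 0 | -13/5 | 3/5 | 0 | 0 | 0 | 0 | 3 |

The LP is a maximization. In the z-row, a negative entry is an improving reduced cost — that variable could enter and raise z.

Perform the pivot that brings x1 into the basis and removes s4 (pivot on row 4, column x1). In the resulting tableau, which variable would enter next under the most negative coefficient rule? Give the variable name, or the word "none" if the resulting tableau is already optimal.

Pivot element 26/5. New z-row = old z-row − (-16/5)·(row 4/(26/5)).
Updated z-row coefficients: x1: 0, x2: -9/13, x3: 0, x4: 3/13, s1: 11/13, s2: 0, s3: 0, s4: 8/13, s5: 0.
The most negative is -9/13 in column x2, so x2 would enter next.

x2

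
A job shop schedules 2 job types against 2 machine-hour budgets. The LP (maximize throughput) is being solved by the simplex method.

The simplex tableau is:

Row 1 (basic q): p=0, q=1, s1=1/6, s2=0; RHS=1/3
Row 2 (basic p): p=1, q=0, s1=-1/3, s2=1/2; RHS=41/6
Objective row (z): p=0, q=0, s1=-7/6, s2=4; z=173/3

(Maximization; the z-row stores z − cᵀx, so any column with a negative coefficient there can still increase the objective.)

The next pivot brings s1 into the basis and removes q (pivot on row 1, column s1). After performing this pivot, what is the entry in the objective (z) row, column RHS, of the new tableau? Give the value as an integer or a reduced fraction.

Pivot element is row 1, column s1: 1/6.
Normalize row 1: new (row 1, RHS) = (1/3)/(1/6) = 2.
z-row ← z-row − (-7/6)·(new row 1): 173/3 − (-7/6)·2 = 60.

60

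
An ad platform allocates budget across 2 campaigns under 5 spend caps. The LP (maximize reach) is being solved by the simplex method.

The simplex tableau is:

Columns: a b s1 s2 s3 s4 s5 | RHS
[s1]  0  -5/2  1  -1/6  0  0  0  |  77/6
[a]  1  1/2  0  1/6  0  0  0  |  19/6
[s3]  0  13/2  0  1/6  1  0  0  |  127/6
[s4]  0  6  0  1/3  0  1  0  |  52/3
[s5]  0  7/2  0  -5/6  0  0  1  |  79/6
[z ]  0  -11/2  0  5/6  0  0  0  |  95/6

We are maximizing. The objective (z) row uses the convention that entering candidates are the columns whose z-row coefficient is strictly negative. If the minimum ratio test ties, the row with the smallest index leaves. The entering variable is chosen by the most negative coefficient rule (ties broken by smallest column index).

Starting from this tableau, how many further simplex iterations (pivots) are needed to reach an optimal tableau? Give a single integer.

1

pivot: b in, s4 out → z = 571/18
No improving column remains; optimal.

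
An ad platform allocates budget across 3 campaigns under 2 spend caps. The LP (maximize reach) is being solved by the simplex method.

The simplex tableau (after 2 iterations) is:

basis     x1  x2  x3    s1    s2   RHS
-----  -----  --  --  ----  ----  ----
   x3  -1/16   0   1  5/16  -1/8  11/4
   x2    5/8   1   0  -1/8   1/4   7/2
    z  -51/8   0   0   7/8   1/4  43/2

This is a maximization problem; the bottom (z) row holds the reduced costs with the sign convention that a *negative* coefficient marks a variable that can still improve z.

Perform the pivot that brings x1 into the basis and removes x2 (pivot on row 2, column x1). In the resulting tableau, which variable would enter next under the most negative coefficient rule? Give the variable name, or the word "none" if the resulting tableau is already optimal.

s1

Pivot element 5/8. New z-row = old z-row − (-51/8)·(row 2/(5/8)).
Updated z-row coefficients: x1: 0, x2: 51/5, x3: 0, s1: -2/5, s2: 14/5.
The most negative is -2/5 in column s1, so s1 would enter next.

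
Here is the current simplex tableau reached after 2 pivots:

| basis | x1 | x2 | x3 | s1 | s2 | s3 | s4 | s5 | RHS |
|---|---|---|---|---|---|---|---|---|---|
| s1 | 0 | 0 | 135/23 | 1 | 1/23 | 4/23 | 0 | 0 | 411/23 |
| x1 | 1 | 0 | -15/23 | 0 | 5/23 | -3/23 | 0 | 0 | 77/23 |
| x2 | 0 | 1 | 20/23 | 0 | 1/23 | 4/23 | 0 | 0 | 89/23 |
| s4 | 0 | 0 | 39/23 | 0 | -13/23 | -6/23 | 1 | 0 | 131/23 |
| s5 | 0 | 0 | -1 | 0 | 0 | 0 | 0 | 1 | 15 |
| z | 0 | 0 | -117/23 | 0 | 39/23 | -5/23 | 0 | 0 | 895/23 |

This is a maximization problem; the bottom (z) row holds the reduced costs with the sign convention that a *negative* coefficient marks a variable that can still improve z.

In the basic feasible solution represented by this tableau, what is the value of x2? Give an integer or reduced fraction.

89/23

x2 is basic (row 3); its value is the RHS of that row: 89/23.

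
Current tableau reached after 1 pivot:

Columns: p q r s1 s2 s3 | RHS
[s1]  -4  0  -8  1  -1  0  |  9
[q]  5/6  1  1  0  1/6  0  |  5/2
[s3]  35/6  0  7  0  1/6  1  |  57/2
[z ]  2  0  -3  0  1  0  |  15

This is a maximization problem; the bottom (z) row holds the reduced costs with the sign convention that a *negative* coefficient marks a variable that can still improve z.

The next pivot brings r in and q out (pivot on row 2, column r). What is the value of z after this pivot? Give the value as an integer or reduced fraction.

45/2

Minimum ratio for r: (5/2)/1 = 5/2.
z changes by −(z-row coeff of r)·ratio = −(-3)·(5/2) = 15/2.
New z = 15 + (15/2) = 45/2.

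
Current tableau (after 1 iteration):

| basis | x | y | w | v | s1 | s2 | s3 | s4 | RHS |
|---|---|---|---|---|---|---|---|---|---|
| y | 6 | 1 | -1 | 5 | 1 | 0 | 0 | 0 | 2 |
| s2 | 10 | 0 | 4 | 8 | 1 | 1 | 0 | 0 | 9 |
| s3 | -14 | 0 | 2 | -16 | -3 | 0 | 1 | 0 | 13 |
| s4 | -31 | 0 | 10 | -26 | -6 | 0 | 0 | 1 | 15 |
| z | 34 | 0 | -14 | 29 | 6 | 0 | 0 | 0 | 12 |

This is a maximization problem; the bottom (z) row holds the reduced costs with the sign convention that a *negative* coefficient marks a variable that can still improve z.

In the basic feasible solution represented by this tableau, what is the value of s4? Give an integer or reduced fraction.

s4 is basic (row 4); its value is the RHS of that row: 15.

15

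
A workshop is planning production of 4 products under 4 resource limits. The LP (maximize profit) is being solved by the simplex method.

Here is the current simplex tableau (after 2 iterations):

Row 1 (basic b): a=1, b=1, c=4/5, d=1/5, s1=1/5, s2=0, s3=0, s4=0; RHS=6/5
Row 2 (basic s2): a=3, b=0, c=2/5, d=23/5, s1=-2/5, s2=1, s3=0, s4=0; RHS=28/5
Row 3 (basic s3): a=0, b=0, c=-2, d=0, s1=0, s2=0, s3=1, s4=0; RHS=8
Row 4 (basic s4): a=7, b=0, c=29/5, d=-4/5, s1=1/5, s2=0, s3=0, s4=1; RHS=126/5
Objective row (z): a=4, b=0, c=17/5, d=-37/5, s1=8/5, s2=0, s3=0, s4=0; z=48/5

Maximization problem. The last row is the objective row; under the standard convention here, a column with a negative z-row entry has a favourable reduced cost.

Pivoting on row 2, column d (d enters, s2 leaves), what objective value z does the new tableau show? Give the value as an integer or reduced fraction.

Minimum ratio for d: (28/5)/(23/5) = 28/23.
z changes by −(z-row coeff of d)·ratio = −(-37/5)·(28/23) = 1036/115.
New z = 48/5 + (1036/115) = 428/23.

428/23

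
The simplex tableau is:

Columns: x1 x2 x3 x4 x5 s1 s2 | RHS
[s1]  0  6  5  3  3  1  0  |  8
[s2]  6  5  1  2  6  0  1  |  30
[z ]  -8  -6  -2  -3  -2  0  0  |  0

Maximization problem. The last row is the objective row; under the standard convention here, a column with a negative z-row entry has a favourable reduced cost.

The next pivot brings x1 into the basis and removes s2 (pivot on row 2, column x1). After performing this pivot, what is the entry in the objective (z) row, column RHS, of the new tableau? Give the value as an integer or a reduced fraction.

Pivot element is row 2, column x1: 6.
Normalize row 2: new (row 2, RHS) = 30/6 = 5.
z-row ← z-row − (-8)·(new row 2): 0 − (-8)·5 = 40.

40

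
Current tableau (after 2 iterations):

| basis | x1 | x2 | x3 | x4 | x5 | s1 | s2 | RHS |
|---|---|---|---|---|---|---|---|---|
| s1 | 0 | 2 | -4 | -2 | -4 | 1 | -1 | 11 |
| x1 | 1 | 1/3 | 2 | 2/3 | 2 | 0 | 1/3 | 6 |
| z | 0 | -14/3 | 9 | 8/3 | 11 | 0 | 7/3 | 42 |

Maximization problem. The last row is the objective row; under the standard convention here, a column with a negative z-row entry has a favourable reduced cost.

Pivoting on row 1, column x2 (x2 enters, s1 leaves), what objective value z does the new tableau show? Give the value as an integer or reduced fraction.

Minimum ratio for x2: 11/2 = 11/2.
z changes by −(z-row coeff of x2)·ratio = −(-14/3)·(11/2) = 77/3.
New z = 42 + (77/3) = 203/3.

203/3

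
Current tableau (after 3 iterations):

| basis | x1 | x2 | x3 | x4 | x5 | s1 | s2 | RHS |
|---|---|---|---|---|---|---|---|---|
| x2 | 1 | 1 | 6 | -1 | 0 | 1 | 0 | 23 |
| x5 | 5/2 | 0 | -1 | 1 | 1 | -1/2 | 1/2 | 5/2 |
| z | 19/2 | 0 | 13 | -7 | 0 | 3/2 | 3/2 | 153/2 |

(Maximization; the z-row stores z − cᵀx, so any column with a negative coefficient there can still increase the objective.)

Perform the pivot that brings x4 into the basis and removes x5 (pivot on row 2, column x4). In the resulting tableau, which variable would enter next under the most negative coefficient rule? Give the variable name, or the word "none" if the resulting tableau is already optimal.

Pivot element 1. New z-row = old z-row − (-7)·(row 2/1).
Updated z-row coefficients: x1: 27, x2: 0, x3: 6, x4: 0, x5: 7, s1: -2, s2: 5.
The most negative is -2 in column s1, so s1 would enter next.

s1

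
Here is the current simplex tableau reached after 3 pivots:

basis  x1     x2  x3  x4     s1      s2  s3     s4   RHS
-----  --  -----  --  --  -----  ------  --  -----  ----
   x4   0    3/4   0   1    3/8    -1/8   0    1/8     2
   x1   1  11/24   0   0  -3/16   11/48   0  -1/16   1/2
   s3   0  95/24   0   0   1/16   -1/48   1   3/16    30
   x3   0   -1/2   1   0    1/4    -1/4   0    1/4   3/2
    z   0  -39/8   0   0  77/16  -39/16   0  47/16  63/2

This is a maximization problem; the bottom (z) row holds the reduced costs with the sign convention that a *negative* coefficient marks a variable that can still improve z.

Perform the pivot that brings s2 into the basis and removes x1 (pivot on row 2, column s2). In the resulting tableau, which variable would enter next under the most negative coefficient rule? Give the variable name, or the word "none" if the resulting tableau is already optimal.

none

Pivot element 11/48. New z-row = old z-row − (-39/16)·(row 2/(11/48)).
Updated z-row coefficients: x1: 117/11, x2: 0, x3: 0, x4: 0, s1: 31/11, s2: 0, s3: 0, s4: 25/11.
No coefficient is strictly negative; the tableau after this pivot is optimal.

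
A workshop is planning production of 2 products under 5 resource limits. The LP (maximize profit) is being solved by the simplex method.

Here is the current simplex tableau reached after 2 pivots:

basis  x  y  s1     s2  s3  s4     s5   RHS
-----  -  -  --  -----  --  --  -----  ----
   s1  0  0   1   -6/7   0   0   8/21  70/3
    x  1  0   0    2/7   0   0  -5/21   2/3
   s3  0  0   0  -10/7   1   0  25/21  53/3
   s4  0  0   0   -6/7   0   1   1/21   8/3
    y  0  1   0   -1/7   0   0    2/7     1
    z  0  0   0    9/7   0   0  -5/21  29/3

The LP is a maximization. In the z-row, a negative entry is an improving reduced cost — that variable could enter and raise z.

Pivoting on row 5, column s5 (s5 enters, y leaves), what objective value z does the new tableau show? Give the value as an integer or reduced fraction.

21/2

Minimum ratio for s5: 1/(2/7) = 7/2.
z changes by −(z-row coeff of s5)·ratio = −(-5/21)·(7/2) = 5/6.
New z = 29/3 + (5/6) = 21/2.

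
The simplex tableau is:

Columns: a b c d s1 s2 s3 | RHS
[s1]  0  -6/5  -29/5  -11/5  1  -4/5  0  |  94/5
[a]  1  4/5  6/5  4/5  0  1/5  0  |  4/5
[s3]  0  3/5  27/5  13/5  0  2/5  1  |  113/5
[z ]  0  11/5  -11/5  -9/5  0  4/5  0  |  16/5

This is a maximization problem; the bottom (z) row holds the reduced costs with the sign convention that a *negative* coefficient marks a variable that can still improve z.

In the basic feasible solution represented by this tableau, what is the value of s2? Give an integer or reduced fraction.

0

s2 is nonbasic (not in the basis column), so its value in the current BFS is 0.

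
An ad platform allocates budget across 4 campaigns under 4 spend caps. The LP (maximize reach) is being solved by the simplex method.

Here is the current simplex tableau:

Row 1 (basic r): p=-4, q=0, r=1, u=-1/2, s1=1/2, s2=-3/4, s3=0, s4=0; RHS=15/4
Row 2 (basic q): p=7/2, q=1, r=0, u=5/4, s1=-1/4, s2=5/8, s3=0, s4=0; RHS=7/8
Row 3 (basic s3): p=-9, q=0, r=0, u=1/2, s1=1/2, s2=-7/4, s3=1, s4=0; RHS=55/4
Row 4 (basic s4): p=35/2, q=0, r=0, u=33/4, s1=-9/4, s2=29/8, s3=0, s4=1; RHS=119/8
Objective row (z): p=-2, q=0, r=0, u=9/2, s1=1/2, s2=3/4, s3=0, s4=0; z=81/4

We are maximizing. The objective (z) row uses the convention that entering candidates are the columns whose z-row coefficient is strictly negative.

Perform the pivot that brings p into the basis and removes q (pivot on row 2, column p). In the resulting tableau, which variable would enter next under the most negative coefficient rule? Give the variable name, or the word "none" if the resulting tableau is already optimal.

Pivot element 7/2. New z-row = old z-row − (-2)·(row 2/(7/2)).
Updated z-row coefficients: p: 0, q: 4/7, r: 0, u: 73/14, s1: 5/14, s2: 31/28, s3: 0, s4: 0.
No coefficient is strictly negative; the tableau after this pivot is optimal.

none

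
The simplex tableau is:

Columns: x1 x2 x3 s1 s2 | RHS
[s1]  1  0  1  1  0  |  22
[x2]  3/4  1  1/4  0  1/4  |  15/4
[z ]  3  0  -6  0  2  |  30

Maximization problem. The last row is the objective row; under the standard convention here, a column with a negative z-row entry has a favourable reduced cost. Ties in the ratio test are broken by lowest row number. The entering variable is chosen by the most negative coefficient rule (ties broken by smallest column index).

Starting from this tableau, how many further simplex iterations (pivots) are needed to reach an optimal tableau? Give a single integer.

pivot: x3 in, x2 out → z = 120
No improving column remains; optimal.

1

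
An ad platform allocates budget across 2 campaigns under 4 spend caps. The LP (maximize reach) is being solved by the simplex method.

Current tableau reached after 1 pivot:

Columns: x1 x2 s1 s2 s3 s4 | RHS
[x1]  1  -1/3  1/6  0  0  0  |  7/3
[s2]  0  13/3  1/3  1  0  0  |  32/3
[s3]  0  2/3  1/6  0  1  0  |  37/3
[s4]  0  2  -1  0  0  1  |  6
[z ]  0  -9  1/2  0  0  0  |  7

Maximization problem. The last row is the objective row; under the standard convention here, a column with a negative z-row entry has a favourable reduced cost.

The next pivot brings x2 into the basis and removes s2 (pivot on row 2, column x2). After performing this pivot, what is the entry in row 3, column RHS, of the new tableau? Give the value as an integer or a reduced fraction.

139/13

Pivot element is row 2, column x2: 13/3.
Normalize row 2: new (row 2, RHS) = (32/3)/(13/3) = 32/13.
row 3 ← row 3 − (2/3)·(new row 2): 37/3 − (2/3)·(32/13) = 139/13.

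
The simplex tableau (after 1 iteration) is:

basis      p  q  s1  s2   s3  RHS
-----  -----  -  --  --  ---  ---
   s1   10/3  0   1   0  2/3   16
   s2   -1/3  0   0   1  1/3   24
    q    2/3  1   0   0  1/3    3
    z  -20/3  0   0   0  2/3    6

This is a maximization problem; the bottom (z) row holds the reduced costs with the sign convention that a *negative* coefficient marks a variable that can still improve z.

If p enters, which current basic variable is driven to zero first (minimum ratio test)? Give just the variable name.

Ratios: row 1 (s1): 16/(10/3) = 24/5; row 2 (s2): entry -1/3 ≤ 0, skip; row 3 (q): 3/(2/3) = 9/2.
Minimum ratio 9/2 is in the q row, so q leaves.

q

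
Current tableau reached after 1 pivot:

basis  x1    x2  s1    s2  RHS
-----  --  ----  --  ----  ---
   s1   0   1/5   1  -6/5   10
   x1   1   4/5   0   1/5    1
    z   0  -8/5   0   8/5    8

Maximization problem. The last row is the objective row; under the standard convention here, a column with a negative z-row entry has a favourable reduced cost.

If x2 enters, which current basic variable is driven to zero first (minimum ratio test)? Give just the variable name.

Ratios: row 1 (s1): 10/(1/5) = 50; row 2 (x1): 1/(4/5) = 5/4.
Minimum ratio 5/4 is in the x1 row, so x1 leaves.

x1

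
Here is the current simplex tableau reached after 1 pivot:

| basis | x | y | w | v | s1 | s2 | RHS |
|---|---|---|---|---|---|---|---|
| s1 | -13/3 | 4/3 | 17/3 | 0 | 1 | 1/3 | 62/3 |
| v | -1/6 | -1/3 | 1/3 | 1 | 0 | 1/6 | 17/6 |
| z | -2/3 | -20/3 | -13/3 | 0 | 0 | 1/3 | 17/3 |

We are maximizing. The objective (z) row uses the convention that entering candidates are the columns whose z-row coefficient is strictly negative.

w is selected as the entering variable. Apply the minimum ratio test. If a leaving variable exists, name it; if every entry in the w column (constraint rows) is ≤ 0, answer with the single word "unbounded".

s1

Ratios: row 1 (s1): (62/3)/(17/3) = 62/17; row 2 (v): (17/6)/(1/3) = 17/2.
Minimum ratio is in the s1 row, so s1 leaves.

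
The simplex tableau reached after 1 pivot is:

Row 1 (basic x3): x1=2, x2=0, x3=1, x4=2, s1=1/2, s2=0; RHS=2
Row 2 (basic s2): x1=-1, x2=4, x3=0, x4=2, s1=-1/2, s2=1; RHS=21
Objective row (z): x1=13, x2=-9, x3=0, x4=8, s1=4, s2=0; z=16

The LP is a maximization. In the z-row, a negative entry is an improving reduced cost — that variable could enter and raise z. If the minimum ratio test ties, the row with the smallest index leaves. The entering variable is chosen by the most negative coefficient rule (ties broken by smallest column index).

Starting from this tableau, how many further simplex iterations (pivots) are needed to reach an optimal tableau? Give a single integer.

1

pivot: x2 in, s2 out → z = 253/4
No improving column remains; optimal.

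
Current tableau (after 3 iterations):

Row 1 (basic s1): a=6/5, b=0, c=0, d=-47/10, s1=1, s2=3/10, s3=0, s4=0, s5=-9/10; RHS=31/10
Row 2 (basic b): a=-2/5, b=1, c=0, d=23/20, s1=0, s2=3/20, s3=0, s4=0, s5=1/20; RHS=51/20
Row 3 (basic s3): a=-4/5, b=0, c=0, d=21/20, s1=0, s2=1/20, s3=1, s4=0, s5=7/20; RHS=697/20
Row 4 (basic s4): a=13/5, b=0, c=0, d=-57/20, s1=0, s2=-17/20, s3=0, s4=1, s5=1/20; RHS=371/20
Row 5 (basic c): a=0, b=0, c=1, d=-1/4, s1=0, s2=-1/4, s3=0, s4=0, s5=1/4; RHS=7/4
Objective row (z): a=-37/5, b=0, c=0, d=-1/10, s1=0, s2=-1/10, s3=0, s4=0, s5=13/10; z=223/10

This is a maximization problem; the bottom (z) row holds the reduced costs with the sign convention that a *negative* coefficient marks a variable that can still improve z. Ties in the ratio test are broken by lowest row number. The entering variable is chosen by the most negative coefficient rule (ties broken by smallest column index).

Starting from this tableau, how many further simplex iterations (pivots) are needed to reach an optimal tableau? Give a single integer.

pivot: a in, s1 out → z = 497/12
pivot: d in, s4 out → z = 15549/176
pivot: s2 in, b out → z = 5707/29
No improving column remains; optimal.

3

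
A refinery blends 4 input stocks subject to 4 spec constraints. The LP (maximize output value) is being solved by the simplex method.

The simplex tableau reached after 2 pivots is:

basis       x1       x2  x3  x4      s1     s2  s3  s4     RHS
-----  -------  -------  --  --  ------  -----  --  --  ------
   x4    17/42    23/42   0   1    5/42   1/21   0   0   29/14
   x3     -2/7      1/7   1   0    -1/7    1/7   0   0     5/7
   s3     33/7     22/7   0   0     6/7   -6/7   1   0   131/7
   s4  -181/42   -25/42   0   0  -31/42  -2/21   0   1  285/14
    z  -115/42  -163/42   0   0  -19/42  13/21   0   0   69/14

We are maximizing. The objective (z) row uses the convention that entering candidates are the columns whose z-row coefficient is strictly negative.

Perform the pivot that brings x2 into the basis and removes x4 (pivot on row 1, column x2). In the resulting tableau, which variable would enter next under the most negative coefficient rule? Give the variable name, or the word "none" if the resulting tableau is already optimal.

none

Pivot element 23/42. New z-row = old z-row − (-163/42)·(row 1/(23/42)).
Updated z-row coefficients: x1: 3/23, x2: 0, x3: 0, x4: 163/23, s1: 9/23, s2: 22/23, s3: 0, s4: 0.
No coefficient is strictly negative; the tableau after this pivot is optimal.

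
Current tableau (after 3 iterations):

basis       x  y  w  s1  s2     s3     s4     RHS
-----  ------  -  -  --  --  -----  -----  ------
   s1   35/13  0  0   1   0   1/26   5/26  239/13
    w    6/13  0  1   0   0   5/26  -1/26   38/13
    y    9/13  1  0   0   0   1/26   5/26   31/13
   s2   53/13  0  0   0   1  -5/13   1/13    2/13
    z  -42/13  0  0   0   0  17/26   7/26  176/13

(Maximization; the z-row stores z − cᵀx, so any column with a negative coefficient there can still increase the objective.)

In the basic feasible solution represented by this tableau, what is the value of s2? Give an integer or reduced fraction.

s2 is basic (row 4); its value is the RHS of that row: 2/13.

2/13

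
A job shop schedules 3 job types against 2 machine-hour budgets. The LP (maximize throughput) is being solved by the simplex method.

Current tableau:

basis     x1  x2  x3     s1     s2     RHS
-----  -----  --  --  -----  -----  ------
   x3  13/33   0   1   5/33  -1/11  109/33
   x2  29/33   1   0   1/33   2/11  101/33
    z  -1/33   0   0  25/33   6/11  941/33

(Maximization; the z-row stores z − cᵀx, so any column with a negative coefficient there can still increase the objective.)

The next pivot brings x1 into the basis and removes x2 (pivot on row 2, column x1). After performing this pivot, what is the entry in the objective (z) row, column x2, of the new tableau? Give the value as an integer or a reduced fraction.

1/29

Pivot element is row 2, column x1: 29/33.
Normalize row 2: new (row 2, x2) = 1/(29/33) = 33/29.
z-row ← z-row − (-1/33)·(new row 2): 0 − (-1/33)·(33/29) = 1/29.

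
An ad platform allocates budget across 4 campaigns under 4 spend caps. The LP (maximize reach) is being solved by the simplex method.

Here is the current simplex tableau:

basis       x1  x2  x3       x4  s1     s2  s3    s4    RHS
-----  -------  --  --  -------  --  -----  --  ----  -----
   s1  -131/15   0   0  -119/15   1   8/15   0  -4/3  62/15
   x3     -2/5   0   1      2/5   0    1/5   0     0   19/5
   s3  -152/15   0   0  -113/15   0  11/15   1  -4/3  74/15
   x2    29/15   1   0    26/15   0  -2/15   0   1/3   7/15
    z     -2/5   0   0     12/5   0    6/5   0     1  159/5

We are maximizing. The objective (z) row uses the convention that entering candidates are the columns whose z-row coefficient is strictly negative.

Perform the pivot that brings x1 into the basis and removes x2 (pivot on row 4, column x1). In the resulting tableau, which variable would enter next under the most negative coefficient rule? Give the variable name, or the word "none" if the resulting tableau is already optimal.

none

Pivot element 29/15. New z-row = old z-row − (-2/5)·(row 4/(29/15)).
Updated z-row coefficients: x1: 0, x2: 6/29, x3: 0, x4: 80/29, s1: 0, s2: 34/29, s3: 0, s4: 31/29.
No coefficient is strictly negative; the tableau after this pivot is optimal.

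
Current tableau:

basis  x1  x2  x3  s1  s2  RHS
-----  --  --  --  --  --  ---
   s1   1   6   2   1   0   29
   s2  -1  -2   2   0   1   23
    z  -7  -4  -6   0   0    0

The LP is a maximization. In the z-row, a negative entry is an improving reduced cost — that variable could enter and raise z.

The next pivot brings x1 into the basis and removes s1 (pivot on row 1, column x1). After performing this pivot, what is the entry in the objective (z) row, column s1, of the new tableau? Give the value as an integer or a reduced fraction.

Pivot element is row 1, column x1: 1.
Normalize row 1: new (row 1, s1) = 1/1 = 1.
z-row ← z-row − (-7)·(new row 1): 0 − (-7)·1 = 7.

7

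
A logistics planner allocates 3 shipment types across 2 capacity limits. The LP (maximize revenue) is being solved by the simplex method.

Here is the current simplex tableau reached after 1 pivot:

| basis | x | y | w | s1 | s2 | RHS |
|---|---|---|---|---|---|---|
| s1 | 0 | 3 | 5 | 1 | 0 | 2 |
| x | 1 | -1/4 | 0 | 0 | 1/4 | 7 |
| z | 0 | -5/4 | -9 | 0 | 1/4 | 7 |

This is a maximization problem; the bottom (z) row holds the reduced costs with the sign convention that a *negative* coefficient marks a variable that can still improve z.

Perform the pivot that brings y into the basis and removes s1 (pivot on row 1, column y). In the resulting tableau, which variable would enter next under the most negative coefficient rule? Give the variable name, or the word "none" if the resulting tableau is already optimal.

Pivot element 3. New z-row = old z-row − (-5/4)·(row 1/3).
Updated z-row coefficients: x: 0, y: 0, w: -83/12, s1: 5/12, s2: 1/4.
The most negative is -83/12 in column w, so w would enter next.

w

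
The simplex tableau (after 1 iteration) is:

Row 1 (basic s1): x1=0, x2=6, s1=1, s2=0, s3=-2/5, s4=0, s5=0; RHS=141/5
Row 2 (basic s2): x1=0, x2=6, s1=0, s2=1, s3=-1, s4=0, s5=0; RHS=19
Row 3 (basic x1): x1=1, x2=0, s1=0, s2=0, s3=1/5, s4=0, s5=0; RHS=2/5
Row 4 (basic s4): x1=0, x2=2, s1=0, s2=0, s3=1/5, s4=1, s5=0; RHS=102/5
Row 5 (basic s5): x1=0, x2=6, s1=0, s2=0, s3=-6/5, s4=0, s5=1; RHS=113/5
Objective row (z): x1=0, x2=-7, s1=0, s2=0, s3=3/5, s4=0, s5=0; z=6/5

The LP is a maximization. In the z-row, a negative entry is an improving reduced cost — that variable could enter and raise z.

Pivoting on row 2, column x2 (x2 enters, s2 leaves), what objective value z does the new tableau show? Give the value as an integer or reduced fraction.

701/30

Minimum ratio for x2: 19/6 = 19/6.
z changes by −(z-row coeff of x2)·ratio = −(-7)·(19/6) = 133/6.
New z = 6/5 + (133/6) = 701/30.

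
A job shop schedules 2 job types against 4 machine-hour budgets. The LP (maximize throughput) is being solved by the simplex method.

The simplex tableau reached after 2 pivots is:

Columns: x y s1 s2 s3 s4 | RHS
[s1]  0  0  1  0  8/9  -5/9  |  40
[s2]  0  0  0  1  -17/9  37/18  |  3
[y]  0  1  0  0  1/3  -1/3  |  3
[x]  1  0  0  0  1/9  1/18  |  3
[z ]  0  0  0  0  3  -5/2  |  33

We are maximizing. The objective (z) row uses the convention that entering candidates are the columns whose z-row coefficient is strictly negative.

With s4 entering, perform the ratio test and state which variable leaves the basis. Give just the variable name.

Ratios: row 1 (s1): entry -5/9 ≤ 0, skip; row 2 (s2): 3/(37/18) = 54/37; row 3 (y): entry -1/3 ≤ 0, skip; row 4 (x): 3/(1/18) = 54.
Minimum ratio 54/37 is in the s2 row, so s2 leaves.

s2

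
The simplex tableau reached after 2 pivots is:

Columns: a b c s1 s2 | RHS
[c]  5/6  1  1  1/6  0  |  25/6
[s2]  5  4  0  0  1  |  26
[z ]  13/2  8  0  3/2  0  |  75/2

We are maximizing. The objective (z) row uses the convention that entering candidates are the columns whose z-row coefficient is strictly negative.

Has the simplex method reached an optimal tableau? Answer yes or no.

yes

No objective-row coefficient is strictly negative, so no entering variable exists; the tableau is optimal.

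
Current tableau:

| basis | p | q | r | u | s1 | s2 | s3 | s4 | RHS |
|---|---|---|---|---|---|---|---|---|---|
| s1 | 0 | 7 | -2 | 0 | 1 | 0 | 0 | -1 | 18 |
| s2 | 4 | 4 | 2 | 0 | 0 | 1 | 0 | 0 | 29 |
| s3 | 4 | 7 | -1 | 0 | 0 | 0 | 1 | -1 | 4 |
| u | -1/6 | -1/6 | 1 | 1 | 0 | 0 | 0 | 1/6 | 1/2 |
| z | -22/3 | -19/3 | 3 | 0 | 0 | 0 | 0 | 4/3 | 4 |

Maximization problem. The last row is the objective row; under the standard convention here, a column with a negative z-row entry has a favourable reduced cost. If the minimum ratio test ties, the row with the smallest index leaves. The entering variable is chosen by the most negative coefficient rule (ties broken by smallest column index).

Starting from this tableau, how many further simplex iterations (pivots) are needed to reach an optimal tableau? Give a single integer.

2

pivot: p in, s3 out → z = 34/3
pivot: s4 in, u out → z = 14
No improving column remains; optimal.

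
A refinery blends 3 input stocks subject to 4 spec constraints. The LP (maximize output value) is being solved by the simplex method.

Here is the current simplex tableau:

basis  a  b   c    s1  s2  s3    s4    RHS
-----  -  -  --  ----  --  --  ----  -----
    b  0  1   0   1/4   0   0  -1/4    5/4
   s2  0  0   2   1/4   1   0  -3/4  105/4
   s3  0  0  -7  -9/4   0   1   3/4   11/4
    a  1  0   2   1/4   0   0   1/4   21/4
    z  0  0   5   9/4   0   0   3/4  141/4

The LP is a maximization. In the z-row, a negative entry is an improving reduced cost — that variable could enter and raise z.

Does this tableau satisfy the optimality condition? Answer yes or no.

yes

No objective-row coefficient is strictly negative, so no entering variable exists; the tableau is optimal.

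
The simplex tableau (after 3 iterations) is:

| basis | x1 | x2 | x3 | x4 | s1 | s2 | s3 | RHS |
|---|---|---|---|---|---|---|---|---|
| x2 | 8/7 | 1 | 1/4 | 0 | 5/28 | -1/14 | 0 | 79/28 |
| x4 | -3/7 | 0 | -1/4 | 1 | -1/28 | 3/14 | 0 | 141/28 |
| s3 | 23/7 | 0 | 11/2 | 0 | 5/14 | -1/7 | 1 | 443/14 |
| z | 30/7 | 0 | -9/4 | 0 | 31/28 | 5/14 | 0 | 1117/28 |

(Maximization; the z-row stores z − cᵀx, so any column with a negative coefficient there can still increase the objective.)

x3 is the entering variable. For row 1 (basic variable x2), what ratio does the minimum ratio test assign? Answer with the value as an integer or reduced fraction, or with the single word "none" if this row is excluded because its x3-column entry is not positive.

79/7

Ratio = RHS / (x3 entry) = (79/28) / (1/4) = 79/7.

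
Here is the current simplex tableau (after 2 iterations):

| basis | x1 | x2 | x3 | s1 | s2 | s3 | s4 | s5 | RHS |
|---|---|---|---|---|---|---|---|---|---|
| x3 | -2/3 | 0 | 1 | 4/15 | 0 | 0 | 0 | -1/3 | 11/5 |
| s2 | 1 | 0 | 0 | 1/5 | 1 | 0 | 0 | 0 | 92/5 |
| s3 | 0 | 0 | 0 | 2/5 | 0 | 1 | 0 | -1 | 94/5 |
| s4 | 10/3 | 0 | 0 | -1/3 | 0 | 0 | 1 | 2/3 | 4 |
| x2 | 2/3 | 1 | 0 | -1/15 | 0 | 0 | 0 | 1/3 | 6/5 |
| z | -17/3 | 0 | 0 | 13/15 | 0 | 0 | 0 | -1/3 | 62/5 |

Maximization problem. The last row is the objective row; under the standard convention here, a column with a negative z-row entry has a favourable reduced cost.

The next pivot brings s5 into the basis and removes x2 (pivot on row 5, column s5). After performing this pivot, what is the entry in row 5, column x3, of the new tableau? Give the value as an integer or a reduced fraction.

0

Pivot element is row 5, column s5: 1/3.
Normalize row 5: new (row 5, x3) = 0/(1/3) = 0.
Row 5 is the pivot row, so the entry is 0.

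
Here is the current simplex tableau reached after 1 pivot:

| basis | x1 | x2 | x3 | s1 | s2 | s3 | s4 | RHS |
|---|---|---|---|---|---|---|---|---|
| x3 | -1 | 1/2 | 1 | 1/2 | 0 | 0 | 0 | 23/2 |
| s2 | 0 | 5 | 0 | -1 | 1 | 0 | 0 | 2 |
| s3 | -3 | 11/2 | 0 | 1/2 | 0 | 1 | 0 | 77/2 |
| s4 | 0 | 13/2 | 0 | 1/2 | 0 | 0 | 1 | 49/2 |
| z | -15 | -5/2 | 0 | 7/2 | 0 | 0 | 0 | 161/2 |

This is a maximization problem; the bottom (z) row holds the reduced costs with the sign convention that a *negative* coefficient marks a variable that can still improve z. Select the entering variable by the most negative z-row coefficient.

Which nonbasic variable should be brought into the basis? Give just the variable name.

Objective-row coefficients: x1: -15, x2: -5/2, x3: 0, s1: 7/2, s2: 0, s3: 0, s4: 0.
The most negative is -15 in column x1, so x1 enters.

x1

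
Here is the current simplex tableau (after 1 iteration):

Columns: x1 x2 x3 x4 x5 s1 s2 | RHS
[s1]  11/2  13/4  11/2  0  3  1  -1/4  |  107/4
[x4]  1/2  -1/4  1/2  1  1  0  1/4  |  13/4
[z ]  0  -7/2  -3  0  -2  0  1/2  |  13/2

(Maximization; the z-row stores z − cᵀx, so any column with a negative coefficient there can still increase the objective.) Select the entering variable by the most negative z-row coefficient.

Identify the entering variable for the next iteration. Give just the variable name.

Objective-row coefficients: x1: 0, x2: -7/2, x3: -3, x4: 0, x5: -2, s1: 0, s2: 1/2.
The most negative is -7/2 in column x2, so x2 enters.

x2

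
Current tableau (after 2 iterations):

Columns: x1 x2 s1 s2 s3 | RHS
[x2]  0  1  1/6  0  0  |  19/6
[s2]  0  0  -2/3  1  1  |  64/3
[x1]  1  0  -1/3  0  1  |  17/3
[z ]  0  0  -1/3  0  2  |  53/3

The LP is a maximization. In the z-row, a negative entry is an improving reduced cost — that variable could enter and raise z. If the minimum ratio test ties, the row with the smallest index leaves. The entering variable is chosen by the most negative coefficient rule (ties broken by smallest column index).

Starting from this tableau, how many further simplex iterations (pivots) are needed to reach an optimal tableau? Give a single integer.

1

pivot: s1 in, x2 out → z = 24
No improving column remains; optimal.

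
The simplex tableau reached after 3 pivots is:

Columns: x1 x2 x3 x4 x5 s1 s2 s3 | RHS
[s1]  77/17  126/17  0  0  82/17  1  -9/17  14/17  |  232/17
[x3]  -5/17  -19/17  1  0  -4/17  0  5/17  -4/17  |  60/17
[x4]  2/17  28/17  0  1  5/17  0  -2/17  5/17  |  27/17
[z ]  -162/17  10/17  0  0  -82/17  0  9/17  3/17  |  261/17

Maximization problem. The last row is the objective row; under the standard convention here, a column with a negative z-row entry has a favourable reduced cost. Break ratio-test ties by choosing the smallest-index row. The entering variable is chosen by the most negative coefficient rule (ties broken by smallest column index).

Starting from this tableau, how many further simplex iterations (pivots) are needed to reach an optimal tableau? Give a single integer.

pivot: x1 in, s1 out → z = 3393/77
pivot: s2 in, x3 out → z = 54
No improving column remains; optimal.

2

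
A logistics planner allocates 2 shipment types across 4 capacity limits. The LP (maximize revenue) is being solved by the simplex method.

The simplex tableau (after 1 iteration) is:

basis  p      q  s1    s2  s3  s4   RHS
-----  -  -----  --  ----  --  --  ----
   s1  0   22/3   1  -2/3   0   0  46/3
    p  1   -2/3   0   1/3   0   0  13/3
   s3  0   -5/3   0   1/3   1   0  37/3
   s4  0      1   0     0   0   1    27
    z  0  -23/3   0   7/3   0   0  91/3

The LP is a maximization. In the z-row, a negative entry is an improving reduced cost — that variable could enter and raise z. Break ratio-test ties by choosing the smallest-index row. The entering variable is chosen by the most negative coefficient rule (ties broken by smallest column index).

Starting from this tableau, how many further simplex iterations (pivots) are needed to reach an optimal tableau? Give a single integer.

pivot: q in, s1 out → z = 510/11
No improving column remains; optimal.

1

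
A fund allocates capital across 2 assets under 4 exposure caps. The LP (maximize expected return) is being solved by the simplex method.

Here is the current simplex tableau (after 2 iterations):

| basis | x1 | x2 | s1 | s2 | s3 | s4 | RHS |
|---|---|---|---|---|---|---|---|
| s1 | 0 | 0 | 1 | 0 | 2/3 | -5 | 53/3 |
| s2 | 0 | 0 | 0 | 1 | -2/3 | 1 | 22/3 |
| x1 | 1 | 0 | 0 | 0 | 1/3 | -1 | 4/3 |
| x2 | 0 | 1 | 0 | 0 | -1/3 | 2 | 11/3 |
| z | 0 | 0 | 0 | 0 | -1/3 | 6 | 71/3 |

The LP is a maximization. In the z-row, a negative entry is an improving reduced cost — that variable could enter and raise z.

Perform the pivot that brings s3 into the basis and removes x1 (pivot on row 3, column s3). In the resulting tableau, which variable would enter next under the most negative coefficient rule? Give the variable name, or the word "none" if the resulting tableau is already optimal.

Pivot element 1/3. New z-row = old z-row − (-1/3)·(row 3/(1/3)).
Updated z-row coefficients: x1: 1, x2: 0, s1: 0, s2: 0, s3: 0, s4: 5.
No coefficient is strictly negative; the tableau after this pivot is optimal.

none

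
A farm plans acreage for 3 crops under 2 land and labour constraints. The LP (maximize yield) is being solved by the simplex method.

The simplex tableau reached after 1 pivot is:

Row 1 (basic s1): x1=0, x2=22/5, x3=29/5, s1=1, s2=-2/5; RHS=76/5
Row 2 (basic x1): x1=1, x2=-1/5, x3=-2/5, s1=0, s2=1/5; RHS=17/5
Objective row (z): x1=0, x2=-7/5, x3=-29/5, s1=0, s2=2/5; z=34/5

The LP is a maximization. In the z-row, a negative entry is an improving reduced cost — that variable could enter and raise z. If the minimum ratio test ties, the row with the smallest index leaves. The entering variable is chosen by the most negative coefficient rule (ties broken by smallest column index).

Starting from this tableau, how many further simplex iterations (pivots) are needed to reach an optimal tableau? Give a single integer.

1

pivot: x3 in, s1 out → z = 22
No improving column remains; optimal.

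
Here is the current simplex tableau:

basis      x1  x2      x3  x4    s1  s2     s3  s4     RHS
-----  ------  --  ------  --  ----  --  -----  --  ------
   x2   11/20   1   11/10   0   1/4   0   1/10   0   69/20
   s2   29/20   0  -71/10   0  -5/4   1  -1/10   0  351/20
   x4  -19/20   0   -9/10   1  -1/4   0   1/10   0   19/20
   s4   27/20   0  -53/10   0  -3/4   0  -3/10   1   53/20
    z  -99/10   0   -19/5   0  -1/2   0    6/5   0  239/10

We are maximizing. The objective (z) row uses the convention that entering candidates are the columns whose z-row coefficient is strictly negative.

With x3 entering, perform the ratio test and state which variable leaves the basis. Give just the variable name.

Ratios: row 1 (x2): (69/20)/(11/10) = 69/22; row 2 (s2): entry -71/10 ≤ 0, skip; row 3 (x4): entry -9/10 ≤ 0, skip; row 4 (s4): entry -53/10 ≤ 0, skip.
Minimum ratio 69/22 is in the x2 row, so x2 leaves.

x2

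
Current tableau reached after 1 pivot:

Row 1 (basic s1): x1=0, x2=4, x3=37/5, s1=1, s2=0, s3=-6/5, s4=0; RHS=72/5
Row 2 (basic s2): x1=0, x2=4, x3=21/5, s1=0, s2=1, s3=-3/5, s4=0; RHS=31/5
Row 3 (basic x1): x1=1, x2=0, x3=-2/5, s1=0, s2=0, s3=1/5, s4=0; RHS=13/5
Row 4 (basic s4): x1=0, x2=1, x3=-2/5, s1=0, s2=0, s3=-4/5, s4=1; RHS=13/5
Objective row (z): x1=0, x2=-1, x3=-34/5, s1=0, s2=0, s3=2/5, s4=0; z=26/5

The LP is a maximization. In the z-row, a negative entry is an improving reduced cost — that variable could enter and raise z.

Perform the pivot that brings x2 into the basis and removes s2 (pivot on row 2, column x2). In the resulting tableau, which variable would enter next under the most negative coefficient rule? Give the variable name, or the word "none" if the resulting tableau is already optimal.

x3

Pivot element 4. New z-row = old z-row − (-1)·(row 2/4).
Updated z-row coefficients: x1: 0, x2: 0, x3: -23/4, s1: 0, s2: 1/4, s3: 1/4, s4: 0.
The most negative is -23/4 in column x3, so x3 would enter next.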